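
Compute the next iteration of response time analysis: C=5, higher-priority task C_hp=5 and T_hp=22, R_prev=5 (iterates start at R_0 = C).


R_next = C + ceil(R_prev / T_hp) * C_hp
ceil(5 / 22) = ceil(0.2273) = 1
Interference = 1 * 5 = 5
R_next = 5 + 5 = 10

10


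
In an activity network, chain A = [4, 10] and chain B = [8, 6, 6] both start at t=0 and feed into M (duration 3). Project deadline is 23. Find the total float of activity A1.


Forward pass: ES(A1) = sum of predecessors on chain A = 0
EF = ES + duration = 0 + 4 = 4
Backward pass: LF(M) = deadline = 23; LS(M) = 23 - 3 = 20
LF(A1) = LS(M) - sum(successors on chain A) = 20 - 10 = 10
LS = LF - duration = 10 - 4 = 6
Total float = LS - ES = 6 - 0 = 6

6


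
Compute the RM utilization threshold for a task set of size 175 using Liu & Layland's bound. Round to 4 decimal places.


Compute 2^(1/175) = 1.0039686955
Subtract 1: 1.0039686955 - 1 = 0.0039686955
Multiply by n: 175 * 0.0039686955 = 0.6945217125
Round to 4 dp: 0.6945

0.6945


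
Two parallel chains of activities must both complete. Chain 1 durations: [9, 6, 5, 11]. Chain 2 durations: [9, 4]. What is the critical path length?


Path A total = 9 + 6 + 5 + 11 = 31
Path B total = 9 + 4 = 13
Critical path = longest path = max(31, 13) = 31

31


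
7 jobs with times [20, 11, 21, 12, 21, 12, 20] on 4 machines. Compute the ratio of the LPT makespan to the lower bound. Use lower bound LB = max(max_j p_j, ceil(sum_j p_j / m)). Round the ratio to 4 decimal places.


LPT order: [21, 21, 20, 20, 12, 12, 11]
Machine loads after assignment: [32, 21, 32, 32]
LPT makespan = 32
Lower bound = max(max_job, ceil(total/4)) = max(21, 30) = 30
Ratio = 32 / 30 = 1.0667

1.0667


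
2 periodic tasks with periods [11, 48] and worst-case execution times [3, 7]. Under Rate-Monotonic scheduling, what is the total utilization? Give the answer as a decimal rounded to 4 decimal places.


Compute individual utilizations (exact fractions):
  Task 1: C/T = 3/11 (approx. 0.2727)
  Task 2: C/T = 7/48 (approx. 0.1458)
Total utilization U = 3/11 + 7/48 = 221/528
Rounded to 4 decimal places: U = 0.4186
RM (Liu & Layland) bound for 2 tasks = 0.828427; compare with U = 221/528 (approx. 0.418561)
U <= bound, so schedulable by RM sufficient condition.

0.4186


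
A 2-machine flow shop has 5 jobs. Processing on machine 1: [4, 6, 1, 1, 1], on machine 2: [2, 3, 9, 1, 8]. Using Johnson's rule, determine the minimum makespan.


Apply Johnson's rule:
  Group 1 (a <= b): [(3, 1, 9), (4, 1, 1), (5, 1, 8)]
  Group 2 (a > b): [(2, 6, 3), (1, 4, 2)]
Optimal job order: [3, 4, 5, 2, 1]
Schedule:
  Job 3: M1 done at 1, M2 done at 10
  Job 4: M1 done at 2, M2 done at 11
  Job 5: M1 done at 3, M2 done at 19
  Job 2: M1 done at 9, M2 done at 22
  Job 1: M1 done at 13, M2 done at 24
Makespan = 24

24


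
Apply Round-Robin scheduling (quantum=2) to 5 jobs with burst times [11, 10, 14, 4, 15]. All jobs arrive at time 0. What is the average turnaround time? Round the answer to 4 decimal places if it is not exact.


Time quantum = 2
Execution trace:
  J1 runs 2 units, time = 2
  J2 runs 2 units, time = 4
  J3 runs 2 units, time = 6
  J4 runs 2 units, time = 8
  J5 runs 2 units, time = 10
  J1 runs 2 units, time = 12
  J2 runs 2 units, time = 14
  J3 runs 2 units, time = 16
  J4 runs 2 units, time = 18
  J5 runs 2 units, time = 20
  J1 runs 2 units, time = 22
  J2 runs 2 units, time = 24
  J3 runs 2 units, time = 26
  J5 runs 2 units, time = 28
  J1 runs 2 units, time = 30
  J2 runs 2 units, time = 32
  J3 runs 2 units, time = 34
  J5 runs 2 units, time = 36
  J1 runs 2 units, time = 38
  J2 runs 2 units, time = 40
  J3 runs 2 units, time = 42
  J5 runs 2 units, time = 44
  J1 runs 1 units, time = 45
  J3 runs 2 units, time = 47
  J5 runs 2 units, time = 49
  J3 runs 2 units, time = 51
  J5 runs 2 units, time = 53
  J5 runs 1 units, time = 54
Finish times: [45, 40, 51, 18, 54]
Average turnaround = 208/5 = 41.6

41.6


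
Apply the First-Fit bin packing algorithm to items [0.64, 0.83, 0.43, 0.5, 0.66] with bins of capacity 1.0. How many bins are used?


Place items sequentially using First-Fit:
  Item 0.64 -> new Bin 1
  Item 0.83 -> new Bin 2
  Item 0.43 -> new Bin 3
  Item 0.5 -> Bin 3 (now 0.93)
  Item 0.66 -> new Bin 4
Total bins used = 4

4


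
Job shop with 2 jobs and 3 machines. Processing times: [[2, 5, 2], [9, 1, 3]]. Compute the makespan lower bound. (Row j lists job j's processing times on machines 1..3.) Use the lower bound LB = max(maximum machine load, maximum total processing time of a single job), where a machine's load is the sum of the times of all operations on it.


Machine loads:
  Machine 1: 2 + 9 = 11
  Machine 2: 5 + 1 = 6
  Machine 3: 2 + 3 = 5
Max machine load = 11
Job totals:
  Job 1: 9
  Job 2: 13
Max job total = 13
Lower bound = max(11, 13) = 13

13


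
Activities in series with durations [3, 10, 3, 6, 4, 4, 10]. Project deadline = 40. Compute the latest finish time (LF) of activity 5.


LF(activity 5) = deadline - sum of successor durations
Successors: activities 6 through 7 with durations [4, 10]
Sum of successor durations = 14
LF = 40 - 14 = 26

26


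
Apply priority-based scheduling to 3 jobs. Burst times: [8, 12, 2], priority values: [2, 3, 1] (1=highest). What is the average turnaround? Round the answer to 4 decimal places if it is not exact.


Sort by priority (ascending = highest first):
Order: [(1, 2), (2, 8), (3, 12)]
Completion times:
  Priority 1, burst=2, C=2
  Priority 2, burst=8, C=10
  Priority 3, burst=12, C=22
Average turnaround = 34/3 = 11.3333

11.3333


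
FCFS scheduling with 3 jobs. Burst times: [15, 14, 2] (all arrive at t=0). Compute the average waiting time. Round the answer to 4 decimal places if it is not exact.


FCFS order (as given): [15, 14, 2]
Waiting times:
  Job 1: wait = 0
  Job 2: wait = 15
  Job 3: wait = 29
Sum of waiting times = 44
Average waiting time = 44/3 = 14.6667

14.6667


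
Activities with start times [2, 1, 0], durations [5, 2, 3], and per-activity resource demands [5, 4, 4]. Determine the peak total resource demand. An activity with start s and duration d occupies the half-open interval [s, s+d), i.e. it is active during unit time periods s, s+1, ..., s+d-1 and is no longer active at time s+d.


Each activity i is active on [start_i, start_i + duration_i).
Compute total resource usage per time slot:
  t=0: active resources = [4], total = 4
  t=1: active resources = [4, 4], total = 8
  t=2: active resources = [5, 4, 4], total = 13
  t=3: active resources = [5], total = 5
  t=4: active resources = [5], total = 5
  t=5: active resources = [5], total = 5
  t=6: active resources = [5], total = 5
Peak resource demand = 13

13


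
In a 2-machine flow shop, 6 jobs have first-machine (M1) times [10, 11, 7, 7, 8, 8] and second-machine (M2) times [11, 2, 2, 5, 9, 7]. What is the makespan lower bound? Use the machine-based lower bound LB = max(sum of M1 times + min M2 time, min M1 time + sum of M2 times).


LB1 = sum(M1 times) + min(M2 times) = 51 + 2 = 53
LB2 = min(M1 times) + sum(M2 times) = 7 + 36 = 43
Lower bound = max(LB1, LB2) = max(53, 43) = 53

53


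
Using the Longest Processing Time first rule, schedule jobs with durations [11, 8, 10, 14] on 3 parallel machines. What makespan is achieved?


Sort jobs in decreasing order (LPT): [14, 11, 10, 8]
Assign each job to the least loaded machine:
  Machine 1: jobs [14], load = 14
  Machine 2: jobs [11], load = 11
  Machine 3: jobs [10, 8], load = 18
Makespan = max load = 18

18


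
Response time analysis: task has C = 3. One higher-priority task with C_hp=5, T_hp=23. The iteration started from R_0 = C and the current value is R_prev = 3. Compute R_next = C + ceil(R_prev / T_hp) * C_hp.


R_next = C + ceil(R_prev / T_hp) * C_hp
ceil(3 / 23) = ceil(0.1304) = 1
Interference = 1 * 5 = 5
R_next = 3 + 5 = 8

8


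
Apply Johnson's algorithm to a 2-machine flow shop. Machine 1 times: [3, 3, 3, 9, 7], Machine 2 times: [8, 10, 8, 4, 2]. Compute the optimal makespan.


Apply Johnson's rule:
  Group 1 (a <= b): [(1, 3, 8), (2, 3, 10), (3, 3, 8)]
  Group 2 (a > b): [(4, 9, 4), (5, 7, 2)]
Optimal job order: [1, 2, 3, 4, 5]
Schedule:
  Job 1: M1 done at 3, M2 done at 11
  Job 2: M1 done at 6, M2 done at 21
  Job 3: M1 done at 9, M2 done at 29
  Job 4: M1 done at 18, M2 done at 33
  Job 5: M1 done at 25, M2 done at 35
Makespan = 35

35


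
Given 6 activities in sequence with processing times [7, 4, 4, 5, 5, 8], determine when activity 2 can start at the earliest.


Activity 2 starts after activities 1 through 1 complete.
Predecessor durations: [7]
ES = 7 = 7

7


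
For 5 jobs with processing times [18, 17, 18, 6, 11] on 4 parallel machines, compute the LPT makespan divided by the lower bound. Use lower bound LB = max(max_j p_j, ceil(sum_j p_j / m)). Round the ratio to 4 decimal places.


LPT order: [18, 18, 17, 11, 6]
Machine loads after assignment: [18, 18, 17, 17]
LPT makespan = 18
Lower bound = max(max_job, ceil(total/4)) = max(18, 18) = 18
Ratio = 18 / 18 = 1.0

1.0


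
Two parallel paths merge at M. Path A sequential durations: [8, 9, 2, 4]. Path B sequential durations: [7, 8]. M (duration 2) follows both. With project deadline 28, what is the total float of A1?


Forward pass: ES(A1) = sum of predecessors on chain A = 0
EF = ES + duration = 0 + 8 = 8
Backward pass: LF(M) = deadline = 28; LS(M) = 28 - 2 = 26
LF(A1) = LS(M) - sum(successors on chain A) = 26 - 15 = 11
LS = LF - duration = 11 - 8 = 3
Total float = LS - ES = 3 - 0 = 3

3


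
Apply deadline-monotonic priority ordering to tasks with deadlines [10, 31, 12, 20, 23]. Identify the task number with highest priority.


Sort tasks by relative deadline (ascending):
  Task 1: deadline = 10
  Task 3: deadline = 12
  Task 4: deadline = 20
  Task 5: deadline = 23
  Task 2: deadline = 31
Priority order (highest first): [1, 3, 4, 5, 2]
Highest priority task = 1

1


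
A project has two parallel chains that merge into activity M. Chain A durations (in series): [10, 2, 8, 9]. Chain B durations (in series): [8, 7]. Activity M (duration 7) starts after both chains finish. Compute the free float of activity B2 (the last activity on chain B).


ES(B2) = sum of predecessors on chain B = 8
EF(B2) = ES + duration = 8 + 7 = 15
Successor of B2 is M. ES(M) = max(sum(A), sum(B)) = max(29, 15) = 29
Free float = ES(successor) - EF(current) = 29 - 15 = 14

14


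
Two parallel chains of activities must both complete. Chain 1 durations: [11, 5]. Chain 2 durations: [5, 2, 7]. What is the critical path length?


Path A total = 11 + 5 = 16
Path B total = 5 + 2 + 7 = 14
Critical path = longest path = max(16, 14) = 16

16


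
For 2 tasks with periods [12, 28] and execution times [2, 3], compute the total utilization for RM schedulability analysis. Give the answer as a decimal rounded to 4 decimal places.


Compute individual utilizations (exact fractions):
  Task 1: C/T = 2/12 = 1/6 (approx. 0.1667)
  Task 2: C/T = 3/28 (approx. 0.1071)
Total utilization U = 1/6 + 3/28 = 23/84
Rounded to 4 decimal places: U = 0.2738
RM (Liu & Layland) bound for 2 tasks = 0.828427; compare with U = 23/84 (approx. 0.273810)
U <= bound, so schedulable by RM sufficient condition.

0.2738


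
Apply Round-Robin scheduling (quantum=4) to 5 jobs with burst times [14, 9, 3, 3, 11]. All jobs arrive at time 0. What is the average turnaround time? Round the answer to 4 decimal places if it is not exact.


Time quantum = 4
Execution trace:
  J1 runs 4 units, time = 4
  J2 runs 4 units, time = 8
  J3 runs 3 units, time = 11
  J4 runs 3 units, time = 14
  J5 runs 4 units, time = 18
  J1 runs 4 units, time = 22
  J2 runs 4 units, time = 26
  J5 runs 4 units, time = 30
  J1 runs 4 units, time = 34
  J2 runs 1 units, time = 35
  J5 runs 3 units, time = 38
  J1 runs 2 units, time = 40
Finish times: [40, 35, 11, 14, 38]
Average turnaround = 138/5 = 27.6

27.6


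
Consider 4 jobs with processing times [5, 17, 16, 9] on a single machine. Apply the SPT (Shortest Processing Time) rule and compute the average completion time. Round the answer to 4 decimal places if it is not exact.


Sort jobs by processing time (SPT order): [5, 9, 16, 17]
Compute completion times sequentially:
  Job 1: processing = 5, completes at 5
  Job 2: processing = 9, completes at 14
  Job 3: processing = 16, completes at 30
  Job 4: processing = 17, completes at 47
Sum of completion times = 96
Average completion time = 96/4 = 24.0

24.0


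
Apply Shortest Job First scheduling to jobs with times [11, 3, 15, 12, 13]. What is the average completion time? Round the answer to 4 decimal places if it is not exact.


SJF order (ascending): [3, 11, 12, 13, 15]
Completion times:
  Job 1: burst=3, C=3
  Job 2: burst=11, C=14
  Job 3: burst=12, C=26
  Job 4: burst=13, C=39
  Job 5: burst=15, C=54
Average completion = 136/5 = 27.2

27.2


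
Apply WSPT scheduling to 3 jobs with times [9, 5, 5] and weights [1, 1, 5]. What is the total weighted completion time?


Compute p/w ratios and sort ascending (WSPT): [(5, 5), (5, 1), (9, 1)]
Compute weighted completion times:
  Job (p=5,w=5): C=5, w*C=5*5=25
  Job (p=5,w=1): C=10, w*C=1*10=10
  Job (p=9,w=1): C=19, w*C=1*19=19
Total weighted completion time = 54

54


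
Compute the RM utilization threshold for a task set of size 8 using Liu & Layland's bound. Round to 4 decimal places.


Compute 2^(1/8) = 1.0905077327
Subtract 1: 1.0905077327 - 1 = 0.0905077327
Multiply by n: 8 * 0.0905077327 = 0.7240618616
Round to 4 dp: 0.7241

0.7241


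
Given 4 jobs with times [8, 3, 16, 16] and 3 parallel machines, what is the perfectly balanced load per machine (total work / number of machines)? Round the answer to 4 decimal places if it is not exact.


Total processing time = 8 + 3 + 16 + 16 = 43
Number of machines = 3
Ideal balanced load = 43 / 3 = 14.3333

14.3333


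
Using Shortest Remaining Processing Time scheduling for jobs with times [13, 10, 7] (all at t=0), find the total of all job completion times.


Since all jobs arrive at t=0, SRPT equals SPT ordering.
SPT order: [7, 10, 13]
Completion times:
  Job 1: p=7, C=7
  Job 2: p=10, C=17
  Job 3: p=13, C=30
Total completion time = 7 + 17 + 30 = 54

54


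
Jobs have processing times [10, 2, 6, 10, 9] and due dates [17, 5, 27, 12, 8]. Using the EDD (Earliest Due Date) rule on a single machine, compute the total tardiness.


Sort by due date (EDD order): [(2, 5), (9, 8), (10, 12), (10, 17), (6, 27)]
Compute completion times and tardiness:
  Job 1: p=2, d=5, C=2, tardiness=max(0,2-5)=0
  Job 2: p=9, d=8, C=11, tardiness=max(0,11-8)=3
  Job 3: p=10, d=12, C=21, tardiness=max(0,21-12)=9
  Job 4: p=10, d=17, C=31, tardiness=max(0,31-17)=14
  Job 5: p=6, d=27, C=37, tardiness=max(0,37-27)=10
Total tardiness = 36

36


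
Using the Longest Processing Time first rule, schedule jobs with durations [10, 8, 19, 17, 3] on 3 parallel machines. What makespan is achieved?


Sort jobs in decreasing order (LPT): [19, 17, 10, 8, 3]
Assign each job to the least loaded machine:
  Machine 1: jobs [19], load = 19
  Machine 2: jobs [17, 3], load = 20
  Machine 3: jobs [10, 8], load = 18
Makespan = max load = 20

20


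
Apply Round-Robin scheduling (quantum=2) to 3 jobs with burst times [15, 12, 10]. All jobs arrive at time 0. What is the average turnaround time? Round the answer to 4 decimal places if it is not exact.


Time quantum = 2
Execution trace:
  J1 runs 2 units, time = 2
  J2 runs 2 units, time = 4
  J3 runs 2 units, time = 6
  J1 runs 2 units, time = 8
  J2 runs 2 units, time = 10
  J3 runs 2 units, time = 12
  J1 runs 2 units, time = 14
  J2 runs 2 units, time = 16
  J3 runs 2 units, time = 18
  J1 runs 2 units, time = 20
  J2 runs 2 units, time = 22
  J3 runs 2 units, time = 24
  J1 runs 2 units, time = 26
  J2 runs 2 units, time = 28
  J3 runs 2 units, time = 30
  J1 runs 2 units, time = 32
  J2 runs 2 units, time = 34
  J1 runs 2 units, time = 36
  J1 runs 1 units, time = 37
Finish times: [37, 34, 30]
Average turnaround = 101/3 = 33.6667

33.6667


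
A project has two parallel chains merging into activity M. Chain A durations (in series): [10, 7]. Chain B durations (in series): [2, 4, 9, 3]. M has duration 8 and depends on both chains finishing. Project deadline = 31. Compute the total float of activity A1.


Forward pass: ES(A1) = sum of predecessors on chain A = 0
EF = ES + duration = 0 + 10 = 10
Backward pass: LF(M) = deadline = 31; LS(M) = 31 - 8 = 23
LF(A1) = LS(M) - sum(successors on chain A) = 23 - 7 = 16
LS = LF - duration = 16 - 10 = 6
Total float = LS - ES = 6 - 0 = 6

6


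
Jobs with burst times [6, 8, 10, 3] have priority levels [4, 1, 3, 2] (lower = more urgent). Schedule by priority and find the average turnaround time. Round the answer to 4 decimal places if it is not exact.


Sort by priority (ascending = highest first):
Order: [(1, 8), (2, 3), (3, 10), (4, 6)]
Completion times:
  Priority 1, burst=8, C=8
  Priority 2, burst=3, C=11
  Priority 3, burst=10, C=21
  Priority 4, burst=6, C=27
Average turnaround = 67/4 = 16.75

16.75


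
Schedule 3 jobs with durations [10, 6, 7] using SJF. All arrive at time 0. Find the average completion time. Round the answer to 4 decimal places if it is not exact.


SJF order (ascending): [6, 7, 10]
Completion times:
  Job 1: burst=6, C=6
  Job 2: burst=7, C=13
  Job 3: burst=10, C=23
Average completion = 42/3 = 14.0

14.0


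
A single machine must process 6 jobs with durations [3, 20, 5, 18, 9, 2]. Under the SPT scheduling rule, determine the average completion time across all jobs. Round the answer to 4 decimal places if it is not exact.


Sort jobs by processing time (SPT order): [2, 3, 5, 9, 18, 20]
Compute completion times sequentially:
  Job 1: processing = 2, completes at 2
  Job 2: processing = 3, completes at 5
  Job 3: processing = 5, completes at 10
  Job 4: processing = 9, completes at 19
  Job 5: processing = 18, completes at 37
  Job 6: processing = 20, completes at 57
Sum of completion times = 130
Average completion time = 130/6 = 21.6667

21.6667


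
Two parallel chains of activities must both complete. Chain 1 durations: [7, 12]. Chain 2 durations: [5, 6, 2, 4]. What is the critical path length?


Path A total = 7 + 12 = 19
Path B total = 5 + 6 + 2 + 4 = 17
Critical path = longest path = max(19, 17) = 19

19


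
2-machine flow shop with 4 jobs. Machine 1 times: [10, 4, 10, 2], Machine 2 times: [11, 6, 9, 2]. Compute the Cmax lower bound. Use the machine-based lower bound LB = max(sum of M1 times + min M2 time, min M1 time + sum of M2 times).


LB1 = sum(M1 times) + min(M2 times) = 26 + 2 = 28
LB2 = min(M1 times) + sum(M2 times) = 2 + 28 = 30
Lower bound = max(LB1, LB2) = max(28, 30) = 30

30


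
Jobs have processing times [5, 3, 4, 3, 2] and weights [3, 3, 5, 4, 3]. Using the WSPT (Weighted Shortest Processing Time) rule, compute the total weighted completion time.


Compute p/w ratios and sort ascending (WSPT): [(2, 3), (3, 4), (4, 5), (3, 3), (5, 3)]
Compute weighted completion times:
  Job (p=2,w=3): C=2, w*C=3*2=6
  Job (p=3,w=4): C=5, w*C=4*5=20
  Job (p=4,w=5): C=9, w*C=5*9=45
  Job (p=3,w=3): C=12, w*C=3*12=36
  Job (p=5,w=3): C=17, w*C=3*17=51
Total weighted completion time = 158

158


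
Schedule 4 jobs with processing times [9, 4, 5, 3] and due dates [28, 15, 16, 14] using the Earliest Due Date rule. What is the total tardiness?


Sort by due date (EDD order): [(3, 14), (4, 15), (5, 16), (9, 28)]
Compute completion times and tardiness:
  Job 1: p=3, d=14, C=3, tardiness=max(0,3-14)=0
  Job 2: p=4, d=15, C=7, tardiness=max(0,7-15)=0
  Job 3: p=5, d=16, C=12, tardiness=max(0,12-16)=0
  Job 4: p=9, d=28, C=21, tardiness=max(0,21-28)=0
Total tardiness = 0

0


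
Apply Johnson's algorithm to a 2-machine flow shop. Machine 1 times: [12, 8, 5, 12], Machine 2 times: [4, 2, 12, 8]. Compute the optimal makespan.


Apply Johnson's rule:
  Group 1 (a <= b): [(3, 5, 12)]
  Group 2 (a > b): [(4, 12, 8), (1, 12, 4), (2, 8, 2)]
Optimal job order: [3, 4, 1, 2]
Schedule:
  Job 3: M1 done at 5, M2 done at 17
  Job 4: M1 done at 17, M2 done at 25
  Job 1: M1 done at 29, M2 done at 33
  Job 2: M1 done at 37, M2 done at 39
Makespan = 39

39


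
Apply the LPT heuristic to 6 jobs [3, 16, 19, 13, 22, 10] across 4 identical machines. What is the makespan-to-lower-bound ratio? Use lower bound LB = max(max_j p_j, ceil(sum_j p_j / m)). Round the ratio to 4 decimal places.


LPT order: [22, 19, 16, 13, 10, 3]
Machine loads after assignment: [22, 19, 19, 23]
LPT makespan = 23
Lower bound = max(max_job, ceil(total/4)) = max(22, 21) = 22
Ratio = 23 / 22 = 1.0455

1.0455


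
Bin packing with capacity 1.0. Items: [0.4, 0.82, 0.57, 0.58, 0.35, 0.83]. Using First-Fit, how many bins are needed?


Place items sequentially using First-Fit:
  Item 0.4 -> new Bin 1
  Item 0.82 -> new Bin 2
  Item 0.57 -> Bin 1 (now 0.97)
  Item 0.58 -> new Bin 3
  Item 0.35 -> Bin 3 (now 0.93)
  Item 0.83 -> new Bin 4
Total bins used = 4

4


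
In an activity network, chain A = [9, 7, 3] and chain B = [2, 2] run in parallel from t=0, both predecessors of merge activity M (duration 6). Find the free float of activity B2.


ES(B2) = sum of predecessors on chain B = 2
EF(B2) = ES + duration = 2 + 2 = 4
Successor of B2 is M. ES(M) = max(sum(A), sum(B)) = max(19, 4) = 19
Free float = ES(successor) - EF(current) = 19 - 4 = 15

15


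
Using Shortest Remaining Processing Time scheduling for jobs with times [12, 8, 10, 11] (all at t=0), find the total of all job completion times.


Since all jobs arrive at t=0, SRPT equals SPT ordering.
SPT order: [8, 10, 11, 12]
Completion times:
  Job 1: p=8, C=8
  Job 2: p=10, C=18
  Job 3: p=11, C=29
  Job 4: p=12, C=41
Total completion time = 8 + 18 + 29 + 41 = 96

96


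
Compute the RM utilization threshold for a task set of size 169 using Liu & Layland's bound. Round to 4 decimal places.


Compute 2^(1/169) = 1.0041098851
Subtract 1: 1.0041098851 - 1 = 0.0041098851
Multiply by n: 169 * 0.0041098851 = 0.6945705819
Round to 4 dp: 0.6946

0.6946


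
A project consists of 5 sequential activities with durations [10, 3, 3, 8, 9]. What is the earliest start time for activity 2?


Activity 2 starts after activities 1 through 1 complete.
Predecessor durations: [10]
ES = 10 = 10

10


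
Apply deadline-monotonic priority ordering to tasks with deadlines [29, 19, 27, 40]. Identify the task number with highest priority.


Sort tasks by relative deadline (ascending):
  Task 2: deadline = 19
  Task 3: deadline = 27
  Task 1: deadline = 29
  Task 4: deadline = 40
Priority order (highest first): [2, 3, 1, 4]
Highest priority task = 2

2


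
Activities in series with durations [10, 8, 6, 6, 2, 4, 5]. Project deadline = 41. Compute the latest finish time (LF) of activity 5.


LF(activity 5) = deadline - sum of successor durations
Successors: activities 6 through 7 with durations [4, 5]
Sum of successor durations = 9
LF = 41 - 9 = 32

32


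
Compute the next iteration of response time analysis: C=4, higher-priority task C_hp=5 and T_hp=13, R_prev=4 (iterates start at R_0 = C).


R_next = C + ceil(R_prev / T_hp) * C_hp
ceil(4 / 13) = ceil(0.3077) = 1
Interference = 1 * 5 = 5
R_next = 4 + 5 = 9

9


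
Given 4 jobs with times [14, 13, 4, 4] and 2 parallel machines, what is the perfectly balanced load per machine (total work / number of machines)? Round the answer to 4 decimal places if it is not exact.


Total processing time = 14 + 13 + 4 + 4 = 35
Number of machines = 2
Ideal balanced load = 35 / 2 = 17.5

17.5


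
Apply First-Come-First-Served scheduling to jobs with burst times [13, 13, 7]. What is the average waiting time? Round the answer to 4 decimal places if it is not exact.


FCFS order (as given): [13, 13, 7]
Waiting times:
  Job 1: wait = 0
  Job 2: wait = 13
  Job 3: wait = 26
Sum of waiting times = 39
Average waiting time = 39/3 = 13.0

13.0


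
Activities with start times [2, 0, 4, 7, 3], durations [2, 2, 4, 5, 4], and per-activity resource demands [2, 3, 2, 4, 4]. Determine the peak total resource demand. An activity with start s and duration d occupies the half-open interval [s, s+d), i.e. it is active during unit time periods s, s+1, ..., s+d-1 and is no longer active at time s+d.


Each activity i is active on [start_i, start_i + duration_i).
Compute total resource usage per time slot:
  t=0: active resources = [3], total = 3
  t=1: active resources = [3], total = 3
  t=2: active resources = [2], total = 2
  t=3: active resources = [2, 4], total = 6
  t=4: active resources = [2, 4], total = 6
  t=5: active resources = [2, 4], total = 6
  t=6: active resources = [2, 4], total = 6
  t=7: active resources = [2, 4], total = 6
  t=8: active resources = [4], total = 4
  t=9: active resources = [4], total = 4
  t=10: active resources = [4], total = 4
  t=11: active resources = [4], total = 4
Peak resource demand = 6

6


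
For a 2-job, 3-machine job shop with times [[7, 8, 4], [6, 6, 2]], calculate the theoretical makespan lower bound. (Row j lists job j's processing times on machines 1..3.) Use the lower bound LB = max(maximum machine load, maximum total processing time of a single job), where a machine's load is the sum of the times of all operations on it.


Machine loads:
  Machine 1: 7 + 6 = 13
  Machine 2: 8 + 6 = 14
  Machine 3: 4 + 2 = 6
Max machine load = 14
Job totals:
  Job 1: 19
  Job 2: 14
Max job total = 19
Lower bound = max(14, 19) = 19

19


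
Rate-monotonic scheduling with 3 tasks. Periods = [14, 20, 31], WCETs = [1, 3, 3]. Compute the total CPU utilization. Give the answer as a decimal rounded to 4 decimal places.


Compute individual utilizations (exact fractions):
  Task 1: C/T = 1/14 (approx. 0.0714)
  Task 2: C/T = 3/20 (approx. 0.15)
  Task 3: C/T = 3/31 (approx. 0.0968)
Total utilization U = 1/14 + 3/20 + 3/31 = 1381/4340
Rounded to 4 decimal places: U = 0.3182
RM (Liu & Layland) bound for 3 tasks = 0.779763; compare with U = 1381/4340 (approx. 0.318203)
U <= bound, so schedulable by RM sufficient condition.

0.3182


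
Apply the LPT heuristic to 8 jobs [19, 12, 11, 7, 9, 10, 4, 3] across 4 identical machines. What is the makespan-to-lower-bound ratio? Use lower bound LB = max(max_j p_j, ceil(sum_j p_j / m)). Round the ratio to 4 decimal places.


LPT order: [19, 12, 11, 10, 9, 7, 4, 3]
Machine loads after assignment: [19, 19, 18, 19]
LPT makespan = 19
Lower bound = max(max_job, ceil(total/4)) = max(19, 19) = 19
Ratio = 19 / 19 = 1.0

1.0


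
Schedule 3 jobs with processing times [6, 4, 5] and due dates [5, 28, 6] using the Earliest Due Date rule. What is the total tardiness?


Sort by due date (EDD order): [(6, 5), (5, 6), (4, 28)]
Compute completion times and tardiness:
  Job 1: p=6, d=5, C=6, tardiness=max(0,6-5)=1
  Job 2: p=5, d=6, C=11, tardiness=max(0,11-6)=5
  Job 3: p=4, d=28, C=15, tardiness=max(0,15-28)=0
Total tardiness = 6

6


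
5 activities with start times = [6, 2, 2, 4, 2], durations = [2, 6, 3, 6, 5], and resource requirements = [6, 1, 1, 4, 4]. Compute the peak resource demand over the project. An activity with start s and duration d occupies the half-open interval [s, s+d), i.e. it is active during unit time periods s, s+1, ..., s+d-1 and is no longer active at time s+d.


Each activity i is active on [start_i, start_i + duration_i).
Compute total resource usage per time slot:
  t=0: active resources = [], total = 0
  t=1: active resources = [], total = 0
  t=2: active resources = [1, 1, 4], total = 6
  t=3: active resources = [1, 1, 4], total = 6
  t=4: active resources = [1, 1, 4, 4], total = 10
  t=5: active resources = [1, 4, 4], total = 9
  t=6: active resources = [6, 1, 4, 4], total = 15
  t=7: active resources = [6, 1, 4], total = 11
  t=8: active resources = [4], total = 4
  t=9: active resources = [4], total = 4
Peak resource demand = 15

15


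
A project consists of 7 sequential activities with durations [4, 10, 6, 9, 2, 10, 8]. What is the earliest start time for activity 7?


Activity 7 starts after activities 1 through 6 complete.
Predecessor durations: [4, 10, 6, 9, 2, 10]
ES = 4 + 10 + 6 + 9 + 2 + 10 = 41

41


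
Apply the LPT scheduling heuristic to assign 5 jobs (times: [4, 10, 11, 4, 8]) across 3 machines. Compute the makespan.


Sort jobs in decreasing order (LPT): [11, 10, 8, 4, 4]
Assign each job to the least loaded machine:
  Machine 1: jobs [11], load = 11
  Machine 2: jobs [10, 4], load = 14
  Machine 3: jobs [8, 4], load = 12
Makespan = max load = 14

14


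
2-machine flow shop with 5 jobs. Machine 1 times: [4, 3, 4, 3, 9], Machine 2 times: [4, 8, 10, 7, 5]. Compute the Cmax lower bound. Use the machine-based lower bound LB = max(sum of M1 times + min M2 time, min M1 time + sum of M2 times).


LB1 = sum(M1 times) + min(M2 times) = 23 + 4 = 27
LB2 = min(M1 times) + sum(M2 times) = 3 + 34 = 37
Lower bound = max(LB1, LB2) = max(27, 37) = 37

37


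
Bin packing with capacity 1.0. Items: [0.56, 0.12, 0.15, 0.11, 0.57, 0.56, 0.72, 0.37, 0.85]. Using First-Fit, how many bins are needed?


Place items sequentially using First-Fit:
  Item 0.56 -> new Bin 1
  Item 0.12 -> Bin 1 (now 0.68)
  Item 0.15 -> Bin 1 (now 0.83)
  Item 0.11 -> Bin 1 (now 0.94)
  Item 0.57 -> new Bin 2
  Item 0.56 -> new Bin 3
  Item 0.72 -> new Bin 4
  Item 0.37 -> Bin 2 (now 0.94)
  Item 0.85 -> new Bin 5
Total bins used = 5

5


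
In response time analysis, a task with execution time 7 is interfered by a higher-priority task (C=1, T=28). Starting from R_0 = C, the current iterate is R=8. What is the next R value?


R_next = C + ceil(R_prev / T_hp) * C_hp
ceil(8 / 28) = ceil(0.2857) = 1
Interference = 1 * 1 = 1
R_next = 7 + 1 = 8
R_next = R_prev, so the iteration has converged (response time = 8).

8


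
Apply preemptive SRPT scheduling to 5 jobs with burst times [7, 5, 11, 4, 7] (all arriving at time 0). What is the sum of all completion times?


Since all jobs arrive at t=0, SRPT equals SPT ordering.
SPT order: [4, 5, 7, 7, 11]
Completion times:
  Job 1: p=4, C=4
  Job 2: p=5, C=9
  Job 3: p=7, C=16
  Job 4: p=7, C=23
  Job 5: p=11, C=34
Total completion time = 4 + 9 + 16 + 23 + 34 = 86

86


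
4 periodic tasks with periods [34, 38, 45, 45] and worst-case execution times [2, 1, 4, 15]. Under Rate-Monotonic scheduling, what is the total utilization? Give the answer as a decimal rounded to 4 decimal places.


Compute individual utilizations (exact fractions):
  Task 1: C/T = 2/34 = 1/17 (approx. 0.0588)
  Task 2: C/T = 1/38 (approx. 0.0263)
  Task 3: C/T = 4/45 (approx. 0.0889)
  Task 4: C/T = 15/45 = 1/3 (approx. 0.3333)
Total utilization U = 1/17 + 1/38 + 4/45 + 1/3 = 14749/29070
Rounded to 4 decimal places: U = 0.5074
RM (Liu & Layland) bound for 4 tasks = 0.756828; compare with U = 14749/29070 (approx. 0.507362)
U <= bound, so schedulable by RM sufficient condition.

0.5074


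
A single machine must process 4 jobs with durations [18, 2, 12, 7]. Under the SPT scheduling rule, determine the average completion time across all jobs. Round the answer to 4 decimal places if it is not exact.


Sort jobs by processing time (SPT order): [2, 7, 12, 18]
Compute completion times sequentially:
  Job 1: processing = 2, completes at 2
  Job 2: processing = 7, completes at 9
  Job 3: processing = 12, completes at 21
  Job 4: processing = 18, completes at 39
Sum of completion times = 71
Average completion time = 71/4 = 17.75

17.75


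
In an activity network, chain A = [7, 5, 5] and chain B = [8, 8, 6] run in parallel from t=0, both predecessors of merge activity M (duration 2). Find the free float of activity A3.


ES(A3) = sum of predecessors on chain A = 12
EF(A3) = ES + duration = 12 + 5 = 17
Successor of A3 is M. ES(M) = max(sum(A), sum(B)) = max(17, 22) = 22
Free float = ES(successor) - EF(current) = 22 - 17 = 5

5


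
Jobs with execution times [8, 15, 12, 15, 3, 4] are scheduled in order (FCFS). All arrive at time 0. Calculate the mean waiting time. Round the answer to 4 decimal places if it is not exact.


FCFS order (as given): [8, 15, 12, 15, 3, 4]
Waiting times:
  Job 1: wait = 0
  Job 2: wait = 8
  Job 3: wait = 23
  Job 4: wait = 35
  Job 5: wait = 50
  Job 6: wait = 53
Sum of waiting times = 169
Average waiting time = 169/6 = 28.1667

28.1667


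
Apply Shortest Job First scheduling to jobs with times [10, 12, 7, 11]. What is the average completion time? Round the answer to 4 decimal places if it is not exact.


SJF order (ascending): [7, 10, 11, 12]
Completion times:
  Job 1: burst=7, C=7
  Job 2: burst=10, C=17
  Job 3: burst=11, C=28
  Job 4: burst=12, C=40
Average completion = 92/4 = 23.0

23.0


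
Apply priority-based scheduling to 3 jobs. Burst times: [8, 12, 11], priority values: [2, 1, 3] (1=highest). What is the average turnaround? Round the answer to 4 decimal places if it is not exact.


Sort by priority (ascending = highest first):
Order: [(1, 12), (2, 8), (3, 11)]
Completion times:
  Priority 1, burst=12, C=12
  Priority 2, burst=8, C=20
  Priority 3, burst=11, C=31
Average turnaround = 63/3 = 21.0

21.0


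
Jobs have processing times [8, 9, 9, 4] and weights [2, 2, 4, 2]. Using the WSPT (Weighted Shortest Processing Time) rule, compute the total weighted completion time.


Compute p/w ratios and sort ascending (WSPT): [(4, 2), (9, 4), (8, 2), (9, 2)]
Compute weighted completion times:
  Job (p=4,w=2): C=4, w*C=2*4=8
  Job (p=9,w=4): C=13, w*C=4*13=52
  Job (p=8,w=2): C=21, w*C=2*21=42
  Job (p=9,w=2): C=30, w*C=2*30=60
Total weighted completion time = 162

162


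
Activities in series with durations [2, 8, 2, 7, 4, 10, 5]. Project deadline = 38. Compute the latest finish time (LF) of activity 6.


LF(activity 6) = deadline - sum of successor durations
Successors: activities 7 through 7 with durations [5]
Sum of successor durations = 5
LF = 38 - 5 = 33

33


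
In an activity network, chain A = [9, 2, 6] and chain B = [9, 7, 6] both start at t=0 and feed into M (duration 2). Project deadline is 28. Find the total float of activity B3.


Forward pass: ES(B3) = sum of predecessors on chain B = 16
EF = ES + duration = 16 + 6 = 22
Backward pass: LF(M) = deadline = 28; LS(M) = 28 - 2 = 26
LF(B3) = LS(M) - sum(successors on chain B) = 26 - 0 = 26
LS = LF - duration = 26 - 6 = 20
Total float = LS - ES = 20 - 16 = 4

4


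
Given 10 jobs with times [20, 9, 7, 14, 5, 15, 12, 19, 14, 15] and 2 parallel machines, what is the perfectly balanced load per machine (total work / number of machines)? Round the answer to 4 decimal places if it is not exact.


Total processing time = 20 + 9 + 7 + 14 + 5 + 15 + 12 + 19 + 14 + 15 = 130
Number of machines = 2
Ideal balanced load = 130 / 2 = 65.0

65.0


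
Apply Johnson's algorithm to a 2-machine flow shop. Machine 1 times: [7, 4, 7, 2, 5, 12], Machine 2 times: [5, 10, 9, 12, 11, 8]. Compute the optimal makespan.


Apply Johnson's rule:
  Group 1 (a <= b): [(4, 2, 12), (2, 4, 10), (5, 5, 11), (3, 7, 9)]
  Group 2 (a > b): [(6, 12, 8), (1, 7, 5)]
Optimal job order: [4, 2, 5, 3, 6, 1]
Schedule:
  Job 4: M1 done at 2, M2 done at 14
  Job 2: M1 done at 6, M2 done at 24
  Job 5: M1 done at 11, M2 done at 35
  Job 3: M1 done at 18, M2 done at 44
  Job 6: M1 done at 30, M2 done at 52
  Job 1: M1 done at 37, M2 done at 57
Makespan = 57

57


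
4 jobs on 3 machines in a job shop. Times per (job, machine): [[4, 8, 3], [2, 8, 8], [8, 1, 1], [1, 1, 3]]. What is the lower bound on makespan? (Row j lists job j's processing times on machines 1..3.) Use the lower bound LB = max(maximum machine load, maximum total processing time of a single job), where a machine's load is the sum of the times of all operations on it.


Machine loads:
  Machine 1: 4 + 2 + 8 + 1 = 15
  Machine 2: 8 + 8 + 1 + 1 = 18
  Machine 3: 3 + 8 + 1 + 3 = 15
Max machine load = 18
Job totals:
  Job 1: 15
  Job 2: 18
  Job 3: 10
  Job 4: 5
Max job total = 18
Lower bound = max(18, 18) = 18

18


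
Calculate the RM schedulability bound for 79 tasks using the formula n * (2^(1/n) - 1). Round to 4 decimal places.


Compute 2^(1/79) = 1.0088126194
Subtract 1: 1.0088126194 - 1 = 0.0088126194
Multiply by n: 79 * 0.0088126194 = 0.6961969326
Round to 4 dp: 0.6962

0.6962


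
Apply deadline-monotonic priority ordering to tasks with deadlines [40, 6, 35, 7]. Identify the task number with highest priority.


Sort tasks by relative deadline (ascending):
  Task 2: deadline = 6
  Task 4: deadline = 7
  Task 3: deadline = 35
  Task 1: deadline = 40
Priority order (highest first): [2, 4, 3, 1]
Highest priority task = 2

2


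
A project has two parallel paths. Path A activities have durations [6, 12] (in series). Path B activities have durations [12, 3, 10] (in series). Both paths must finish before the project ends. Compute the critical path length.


Path A total = 6 + 12 = 18
Path B total = 12 + 3 + 10 = 25
Critical path = longest path = max(18, 25) = 25

25


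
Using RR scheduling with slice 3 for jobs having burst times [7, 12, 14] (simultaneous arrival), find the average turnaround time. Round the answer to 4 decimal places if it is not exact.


Time quantum = 3
Execution trace:
  J1 runs 3 units, time = 3
  J2 runs 3 units, time = 6
  J3 runs 3 units, time = 9
  J1 runs 3 units, time = 12
  J2 runs 3 units, time = 15
  J3 runs 3 units, time = 18
  J1 runs 1 units, time = 19
  J2 runs 3 units, time = 22
  J3 runs 3 units, time = 25
  J2 runs 3 units, time = 28
  J3 runs 3 units, time = 31
  J3 runs 2 units, time = 33
Finish times: [19, 28, 33]
Average turnaround = 80/3 = 26.6667

26.6667


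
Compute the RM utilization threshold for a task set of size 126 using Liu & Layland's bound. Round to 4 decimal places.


Compute 2^(1/126) = 1.0055163273
Subtract 1: 1.0055163273 - 1 = 0.0055163273
Multiply by n: 126 * 0.0055163273 = 0.6950572398
Round to 4 dp: 0.6951

0.6951


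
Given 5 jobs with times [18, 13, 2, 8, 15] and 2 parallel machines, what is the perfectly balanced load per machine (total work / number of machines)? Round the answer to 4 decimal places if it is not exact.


Total processing time = 18 + 13 + 2 + 8 + 15 = 56
Number of machines = 2
Ideal balanced load = 56 / 2 = 28.0

28.0


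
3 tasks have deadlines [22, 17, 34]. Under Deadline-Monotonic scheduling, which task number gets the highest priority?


Sort tasks by relative deadline (ascending):
  Task 2: deadline = 17
  Task 1: deadline = 22
  Task 3: deadline = 34
Priority order (highest first): [2, 1, 3]
Highest priority task = 2

2


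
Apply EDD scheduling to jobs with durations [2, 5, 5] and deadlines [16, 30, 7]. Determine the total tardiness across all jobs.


Sort by due date (EDD order): [(5, 7), (2, 16), (5, 30)]
Compute completion times and tardiness:
  Job 1: p=5, d=7, C=5, tardiness=max(0,5-7)=0
  Job 2: p=2, d=16, C=7, tardiness=max(0,7-16)=0
  Job 3: p=5, d=30, C=12, tardiness=max(0,12-30)=0
Total tardiness = 0

0


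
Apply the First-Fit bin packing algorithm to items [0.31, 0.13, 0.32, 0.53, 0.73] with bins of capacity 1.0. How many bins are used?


Place items sequentially using First-Fit:
  Item 0.31 -> new Bin 1
  Item 0.13 -> Bin 1 (now 0.44)
  Item 0.32 -> Bin 1 (now 0.76)
  Item 0.53 -> new Bin 2
  Item 0.73 -> new Bin 3
Total bins used = 3

3


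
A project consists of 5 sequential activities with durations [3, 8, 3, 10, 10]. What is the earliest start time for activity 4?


Activity 4 starts after activities 1 through 3 complete.
Predecessor durations: [3, 8, 3]
ES = 3 + 8 + 3 = 14

14


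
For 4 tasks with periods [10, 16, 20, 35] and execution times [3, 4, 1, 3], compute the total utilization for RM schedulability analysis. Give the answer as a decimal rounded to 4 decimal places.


Compute individual utilizations (exact fractions):
  Task 1: C/T = 3/10 (approx. 0.3)
  Task 2: C/T = 4/16 = 1/4 (approx. 0.25)
  Task 3: C/T = 1/20 (approx. 0.05)
  Task 4: C/T = 3/35 (approx. 0.0857)
Total utilization U = 3/10 + 1/4 + 1/20 + 3/35 = 24/35
Rounded to 4 decimal places: U = 0.6857
RM (Liu & Layland) bound for 4 tasks = 0.756828; compare with U = 24/35 (approx. 0.685714)
U <= bound, so schedulable by RM sufficient condition.

0.6857
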